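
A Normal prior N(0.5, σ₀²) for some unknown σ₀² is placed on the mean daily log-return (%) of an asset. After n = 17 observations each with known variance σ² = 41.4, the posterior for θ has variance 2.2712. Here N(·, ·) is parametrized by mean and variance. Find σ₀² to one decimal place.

σ₀² = 33.7

For the Normal–Normal model with known σ², precisions add: τ_n = τ₀ + n/σ².
So 1/σ₀² = 1/2.2712 − 17/41.4 = 0.440296 − 0.410628 = 0.029668.
Hence σ₀² = 1/0.029668 ≈ 33.7.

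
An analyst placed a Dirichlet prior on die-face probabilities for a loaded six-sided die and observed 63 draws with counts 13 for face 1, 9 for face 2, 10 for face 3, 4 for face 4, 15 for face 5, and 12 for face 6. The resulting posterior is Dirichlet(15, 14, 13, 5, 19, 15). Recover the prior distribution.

For a Dirichlet(α) prior with multinomial counts c, the posterior is Dirichlet(α + c) componentwise.
Subtract each count from the matching posterior parameter: 15−13=2, 14−9=5, 13−10=3, 5−4=1, 19−15=4, 15−12=3.

Dirichlet(2, 5, 3, 1, 4, 3)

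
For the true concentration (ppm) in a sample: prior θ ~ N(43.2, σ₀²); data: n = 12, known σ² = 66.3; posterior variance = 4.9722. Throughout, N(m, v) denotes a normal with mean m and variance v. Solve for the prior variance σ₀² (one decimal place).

σ₀² = 49.7

Posterior precision equals prior precision plus data precision: 1/σ_n² = 1/σ₀² + n/σ².
So 1/σ₀² = 1/4.9722 − 12/66.3 = 0.201118 − 0.180995 = 0.020123.
Hence σ₀² = 1/0.020123 ≈ 49.7.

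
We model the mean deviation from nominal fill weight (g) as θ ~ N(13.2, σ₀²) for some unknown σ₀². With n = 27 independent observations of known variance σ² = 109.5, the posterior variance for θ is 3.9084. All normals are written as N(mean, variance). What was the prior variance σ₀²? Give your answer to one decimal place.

σ₀² = 107.7

For the Normal–Normal model with known σ², precisions add: τ_n = τ₀ + n/σ².
So 1/σ₀² = 1/3.9084 − 27/109.5 = 0.255859 − 0.246575 = 0.009284.
Hence σ₀² = 1/0.009284 ≈ 107.7.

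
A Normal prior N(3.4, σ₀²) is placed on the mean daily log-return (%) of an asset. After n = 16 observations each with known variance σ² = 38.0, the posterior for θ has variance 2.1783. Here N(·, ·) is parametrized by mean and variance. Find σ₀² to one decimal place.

For the Normal–Normal model with known σ², precisions add: τ_n = τ₀ + n/σ².
So 1/σ₀² = 1/2.1783 − 16/38.0 = 0.459074 − 0.421053 = 0.038021.
Hence σ₀² = 1/0.038021 ≈ 26.3.

σ₀² = 26.3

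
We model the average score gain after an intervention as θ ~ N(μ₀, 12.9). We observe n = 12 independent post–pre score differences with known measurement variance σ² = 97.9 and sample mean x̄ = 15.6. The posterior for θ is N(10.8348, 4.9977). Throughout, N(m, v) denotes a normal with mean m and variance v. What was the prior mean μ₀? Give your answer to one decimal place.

With known observation variance, the Normal–Normal posterior has precision τ_n = τ₀ + n/σ² and mean μ_n = (τ₀μ₀ + (n/σ²)x̄)/τ_n.
Here τ₀ = 1/12.9 = 0.077519 and τ_data = 12/97.9 = 0.122574, so τ_n = 0.200093.
Rearranging for μ₀: μ₀ = (μ_n·τ_n − τ_data·x̄)/τ₀ = (10.8348·0.200093 − 0.122574·15.6) / 0.077519 = 0.255813/0.077519 ≈ 3.3.

μ₀ = 3.3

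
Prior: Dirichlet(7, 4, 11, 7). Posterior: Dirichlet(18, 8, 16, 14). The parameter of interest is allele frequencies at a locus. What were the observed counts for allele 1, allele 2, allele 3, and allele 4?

counts (11, 4, 5, 7)

For a Dirichlet(α) prior with multinomial counts c, the posterior is Dirichlet(α + c) componentwise.
Counts are posterior − prior componentwise: 18−7=11, 8−4=4, 16−11=5, 14−7=7.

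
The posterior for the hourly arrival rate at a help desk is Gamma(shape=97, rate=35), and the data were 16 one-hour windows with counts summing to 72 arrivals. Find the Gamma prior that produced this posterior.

Gamma(shape=25, rate=19)

Gamma–Poisson conjugacy: posterior shape = α + Σxᵢ, posterior rate = β + n.
So α = 97 − 72 = 25 and β = 35 − 16 = 19.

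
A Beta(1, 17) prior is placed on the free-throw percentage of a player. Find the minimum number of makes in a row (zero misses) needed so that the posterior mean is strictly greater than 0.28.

After k makes and 0 misses the posterior is Beta(1+k, 17), with mean (1+k)/(1+17+k).
Set (1+k)/(18+k) > 0.28 and solve: k > (0.28·18 − 1)/(1 − 0.28) = 5.611.
The smallest integer exceeding 5.611 is 6.

k = 6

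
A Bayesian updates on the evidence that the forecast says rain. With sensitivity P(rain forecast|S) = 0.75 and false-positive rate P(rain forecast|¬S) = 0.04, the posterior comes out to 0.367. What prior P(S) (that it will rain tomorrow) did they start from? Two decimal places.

In odds form, posterior odds = prior odds × likelihood ratio, so prior odds = posterior odds ÷ LR.
Posterior odds = 0.367/(1−0.367) = 0.5798. LR = 0.75/0.04 = 18.7500.
Prior odds = 0.5798/18.7500 = 0.0309, so P(S) = 0.0309/(1+0.0309) ≈ 0.03.

P(S) = 0.03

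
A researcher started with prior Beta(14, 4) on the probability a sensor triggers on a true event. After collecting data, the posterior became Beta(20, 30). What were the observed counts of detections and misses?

Beta is conjugate to the binomial likelihood: posterior = Beta(a+s, b+f).
Match parameters: s=20−14=6, f=30−4=26.

6 detections and 26 misses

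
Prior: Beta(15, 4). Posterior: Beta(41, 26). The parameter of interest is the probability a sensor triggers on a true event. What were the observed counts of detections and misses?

26 detections and 22 misses

Under Beta–binomial conjugacy the posterior parameters are (a+s, b+f).
Match parameters: s=41−15=26, f=26−4=22.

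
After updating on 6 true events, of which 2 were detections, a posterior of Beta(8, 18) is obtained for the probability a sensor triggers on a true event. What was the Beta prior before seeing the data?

A Beta(a, b) prior with s successes and f failures in binomial data gives a Beta(a+s, b+f) posterior.
Subtract the data counts: 8−2=6, 18−4=14.

Beta(6, 14)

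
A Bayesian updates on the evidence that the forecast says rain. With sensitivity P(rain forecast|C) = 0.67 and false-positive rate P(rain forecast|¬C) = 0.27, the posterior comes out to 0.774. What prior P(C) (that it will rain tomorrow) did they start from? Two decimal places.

P(C) = 0.58

In odds form, posterior odds = prior odds × likelihood ratio, so prior odds = posterior odds ÷ LR.
Posterior odds = 0.774/(1−0.774) = 3.4248. LR = 0.67/0.27 = 2.4815.
Prior odds = 3.4248/2.4815 = 1.3801, so P(C) = 1.3801/(1+1.3801) ≈ 0.58.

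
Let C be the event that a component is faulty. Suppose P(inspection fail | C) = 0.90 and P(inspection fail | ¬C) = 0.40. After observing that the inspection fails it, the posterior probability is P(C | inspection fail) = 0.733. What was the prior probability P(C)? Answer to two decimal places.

Bayes' rule in odds form gives O(C|E) = O(C)·[P(E|C)/P(E|¬C)], hence O(C) = O(C|E)/LR.
Posterior odds = 0.733/(1−0.733) = 2.7453. LR = 0.90/0.40 = 2.2500.
Prior odds = 2.7453/2.2500 = 1.2201, so P(C) = 1.2201/(1+1.2201) ≈ 0.55.

P(C) = 0.55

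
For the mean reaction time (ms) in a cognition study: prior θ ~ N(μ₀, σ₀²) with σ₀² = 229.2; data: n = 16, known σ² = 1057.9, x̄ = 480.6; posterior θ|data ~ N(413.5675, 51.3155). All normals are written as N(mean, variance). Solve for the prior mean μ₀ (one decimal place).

μ₀ = 181.2

With known observation variance, the Normal–Normal posterior has precision τ_n = τ₀ + n/σ² and mean μ_n = (τ₀μ₀ + (n/σ²)x̄)/τ_n.
Here τ₀ = 1/229.2 = 0.004363 and τ_data = 16/1057.9 = 0.015124, so τ_n = 0.019487.
Rearranging for μ₀: μ₀ = (μ_n·τ_n − τ_data·x̄)/τ₀ = (413.5675·0.019487 − 0.015124·480.6) / 0.004363 = 0.790595/0.004363 ≈ 181.2.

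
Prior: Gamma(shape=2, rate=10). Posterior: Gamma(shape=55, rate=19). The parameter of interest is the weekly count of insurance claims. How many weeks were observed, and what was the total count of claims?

A Gamma(α, β) prior (rate parametrization) on a Poisson rate with n observations summing to S gives posterior Gamma(α+S, β+n).
Matching: Σxᵢ = 55 − 2 = 53 and n = 19 − 10 = 9.

n = 9 weeks with total 53 claims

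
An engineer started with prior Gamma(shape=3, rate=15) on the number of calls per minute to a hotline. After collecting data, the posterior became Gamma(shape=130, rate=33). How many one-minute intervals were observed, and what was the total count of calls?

n = 18 one-minute intervals with total 127 calls

Gamma–Poisson conjugacy: posterior shape = α + Σxᵢ, posterior rate = β + n.
Matching: Σxᵢ = 130 − 3 = 127 and n = 33 − 15 = 18.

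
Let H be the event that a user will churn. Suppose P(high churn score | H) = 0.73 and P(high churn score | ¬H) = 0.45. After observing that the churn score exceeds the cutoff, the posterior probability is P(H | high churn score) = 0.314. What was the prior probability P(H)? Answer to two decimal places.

Bayes' rule in odds form gives O(H|E) = O(H)·[P(E|H)/P(E|¬H)], hence O(H) = O(H|E)/LR.
Posterior odds = 0.314/(1−0.314) = 0.4577. LR = 0.73/0.45 = 1.6222.
Prior odds = 0.4577/1.6222 = 0.2821, so P(H) = 0.2821/(1+0.2821) ≈ 0.22.

P(H) = 0.22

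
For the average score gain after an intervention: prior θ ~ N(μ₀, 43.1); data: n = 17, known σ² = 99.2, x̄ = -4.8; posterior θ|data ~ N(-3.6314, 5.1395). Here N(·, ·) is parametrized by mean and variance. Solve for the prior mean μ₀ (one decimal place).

μ₀ = 5.0

The posterior mean is a precision-weighted average: μ_n = (τ₀μ₀ + τ_data·x̄)/(τ₀+τ_data), with τ₀=1/σ₀² and τ_data=n/σ².
Here τ₀ = 1/43.1 = 0.023202 and τ_data = 17/99.2 = 0.171371, so τ_n = 0.194573.
Rearranging for μ₀: μ₀ = (μ_n·τ_n − τ_data·x̄)/τ₀ = (-3.6314·0.194573 − 0.171371·-4.8) / 0.023202 = 0.116008/0.023202 ≈ 5.0.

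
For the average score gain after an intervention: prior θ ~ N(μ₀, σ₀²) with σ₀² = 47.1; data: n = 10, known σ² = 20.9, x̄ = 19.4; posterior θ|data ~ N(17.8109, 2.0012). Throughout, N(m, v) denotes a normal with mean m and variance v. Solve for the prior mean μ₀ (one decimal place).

With known observation variance, the Normal–Normal posterior has precision τ_n = τ₀ + n/σ² and mean μ_n = (τ₀μ₀ + (n/σ²)x̄)/τ_n.
Here τ₀ = 1/47.1 = 0.021231 and τ_data = 10/20.9 = 0.478469, so τ_n = 0.499700.
Rearranging for μ₀: μ₀ = (μ_n·τ_n − τ_data·x̄)/τ₀ = (17.8109·0.499700 − 0.478469·19.4) / 0.021231 = -0.382192/0.021231 ≈ -18.0.

μ₀ = -18.0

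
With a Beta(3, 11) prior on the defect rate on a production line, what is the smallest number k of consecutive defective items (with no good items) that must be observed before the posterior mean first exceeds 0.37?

k = 4

After k defective items and 0 good items the posterior is Beta(3+k, 11), with mean (3+k)/(3+11+k).
Set (3+k)/(14+k) > 0.37 and solve: k > (0.37·14 − 3)/(1 − 0.37) = 3.460.
The smallest integer exceeding 3.460 is 4, and checking k=4: (7)/(18) = 0.3889 > 0.37.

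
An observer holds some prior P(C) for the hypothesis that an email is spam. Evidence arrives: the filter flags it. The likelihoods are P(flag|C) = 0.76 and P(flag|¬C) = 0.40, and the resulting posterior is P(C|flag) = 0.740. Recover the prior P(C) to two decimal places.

P(C) = 0.60

Bayes' rule in odds form gives O(C|E) = O(C)·[P(E|C)/P(E|¬C)], hence O(C) = O(C|E)/LR.
Posterior odds = 0.740/(1−0.740) = 2.8462. LR = 0.76/0.40 = 1.9000.
Prior odds = 2.8462/1.9000 = 1.4980, so P(C) = 1.4980/(1+1.4980) ≈ 0.60.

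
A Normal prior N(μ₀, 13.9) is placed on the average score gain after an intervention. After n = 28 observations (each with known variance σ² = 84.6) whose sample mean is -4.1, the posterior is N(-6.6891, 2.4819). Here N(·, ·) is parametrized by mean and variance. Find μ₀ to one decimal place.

The posterior mean is a precision-weighted average: μ_n = (τ₀μ₀ + τ_data·x̄)/(τ₀+τ_data), with τ₀=1/σ₀² and τ_data=n/σ².
Here τ₀ = 1/13.9 = 0.071942 and τ_data = 28/84.6 = 0.330969, so τ_n = 0.402911.
Rearranging for μ₀: μ₀ = (μ_n·τ_n − τ_data·x̄)/τ₀ = (-6.6891·0.402911 − 0.330969·-4.1) / 0.071942 = -1.338139/0.071942 ≈ -18.6.

μ₀ = -18.6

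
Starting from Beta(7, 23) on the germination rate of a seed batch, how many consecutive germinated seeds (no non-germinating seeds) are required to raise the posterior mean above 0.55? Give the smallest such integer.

After k germinated seeds and 0 non-germinating seeds the posterior is Beta(7+k, 23), with mean (7+k)/(7+23+k).
Set (7+k)/(30+k) > 0.55 and solve: k > (0.55·30 − 7)/(1 − 0.55) = 21.111.
The smallest integer exceeding 21.111 is 22.

k = 22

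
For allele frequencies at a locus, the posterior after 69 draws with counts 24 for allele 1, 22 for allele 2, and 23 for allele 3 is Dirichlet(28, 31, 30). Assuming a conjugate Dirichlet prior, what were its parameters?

Dirichlet(4, 9, 7)

For a Dirichlet(α) prior with multinomial counts c, the posterior is Dirichlet(α + c) componentwise.
Subtract each count from the matching posterior parameter: 28−24=4, 31−22=9, 30−23=7.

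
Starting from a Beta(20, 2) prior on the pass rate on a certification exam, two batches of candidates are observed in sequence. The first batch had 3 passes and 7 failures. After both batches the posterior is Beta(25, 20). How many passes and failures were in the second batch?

2 passes and 11 failures

Sequential conjugate updates are equivalent to a single update on the pooled data, so total successes = posterior α − prior α and total failures = posterior β − prior β.
Total across both batches: 25−20=5 passes, 20−2=18 failures.
Subtract the first batch: 5−3=2 passes and 18−7=11 failures.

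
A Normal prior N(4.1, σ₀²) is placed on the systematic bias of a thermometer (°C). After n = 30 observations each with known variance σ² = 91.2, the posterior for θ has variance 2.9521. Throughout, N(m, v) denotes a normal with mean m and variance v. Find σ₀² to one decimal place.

For the Normal–Normal model with known σ², precisions add: τ_n = τ₀ + n/σ².
So 1/σ₀² = 1/2.9521 − 30/91.2 = 0.338742 − 0.328947 = 0.009795.
Hence σ₀² = 1/0.009795 ≈ 102.1.

σ₀² = 102.1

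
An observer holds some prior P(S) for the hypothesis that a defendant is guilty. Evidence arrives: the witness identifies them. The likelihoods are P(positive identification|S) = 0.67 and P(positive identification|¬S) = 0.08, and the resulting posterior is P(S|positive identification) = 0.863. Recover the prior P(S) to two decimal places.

Bayes' rule in odds form gives O(S|E) = O(S)·[P(E|S)/P(E|¬S)], hence O(S) = O(S|E)/LR.
Posterior odds = 0.863/(1−0.863) = 6.2993. LR = 0.67/0.08 = 8.3750.
Prior odds = 6.2993/8.3750 = 0.7522, so P(S) = 0.7522/(1+0.7522) ≈ 0.43.

P(S) = 0.43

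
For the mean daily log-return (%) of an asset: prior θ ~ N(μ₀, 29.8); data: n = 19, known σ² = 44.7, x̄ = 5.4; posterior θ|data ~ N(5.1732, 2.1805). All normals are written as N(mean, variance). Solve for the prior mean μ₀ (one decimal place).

The posterior mean is a precision-weighted average: μ_n = (τ₀μ₀ + τ_data·x̄)/(τ₀+τ_data), with τ₀=1/σ₀² and τ_data=n/σ².
Here τ₀ = 1/29.8 = 0.033557 and τ_data = 19/44.7 = 0.425056, so τ_n = 0.458613.
Rearranging for μ₀: μ₀ = (μ_n·τ_n − τ_data·x̄)/τ₀ = (5.1732·0.458613 − 0.425056·5.4) / 0.033557 = 0.077194/0.033557 ≈ 2.3.

μ₀ = 2.3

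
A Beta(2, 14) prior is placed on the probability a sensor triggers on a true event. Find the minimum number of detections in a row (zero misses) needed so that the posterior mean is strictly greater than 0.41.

k = 8

After k detections and 0 misses the posterior is Beta(2+k, 14), with mean (2+k)/(2+14+k).
Set (2+k)/(16+k) > 0.41 and solve: k > (0.41·16 − 2)/(1 − 0.41) = 7.729.
The smallest integer exceeding 7.729 is 8, and checking k=8: (10)/(24) = 0.4167 > 0.41.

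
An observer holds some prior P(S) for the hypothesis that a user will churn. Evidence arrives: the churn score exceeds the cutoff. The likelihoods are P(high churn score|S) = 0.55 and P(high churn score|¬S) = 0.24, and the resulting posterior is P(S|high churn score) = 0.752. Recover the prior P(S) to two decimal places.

P(S) = 0.57

In odds form, posterior odds = prior odds × likelihood ratio, so prior odds = posterior odds ÷ LR.
Posterior odds = 0.752/(1−0.752) = 3.0323. LR = 0.55/0.24 = 2.2917.
Prior odds = 3.0323/2.2917 = 1.3232, so P(S) = 1.3232/(1+1.3232) ≈ 0.57.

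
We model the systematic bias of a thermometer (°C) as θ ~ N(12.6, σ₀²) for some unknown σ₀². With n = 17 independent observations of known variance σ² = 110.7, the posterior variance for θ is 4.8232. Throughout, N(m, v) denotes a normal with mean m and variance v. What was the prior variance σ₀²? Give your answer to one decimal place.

σ₀² = 18.6

Posterior precision equals prior precision plus data precision: 1/σ_n² = 1/σ₀² + n/σ².
So 1/σ₀² = 1/4.8232 − 17/110.7 = 0.207331 − 0.153568 = 0.053763.
Hence σ₀² = 1/0.053763 ≈ 18.6.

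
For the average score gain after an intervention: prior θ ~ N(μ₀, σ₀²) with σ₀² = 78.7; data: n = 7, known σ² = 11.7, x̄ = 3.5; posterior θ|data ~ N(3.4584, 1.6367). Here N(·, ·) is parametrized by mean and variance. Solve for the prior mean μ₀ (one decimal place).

The posterior mean is a precision-weighted average: μ_n = (τ₀μ₀ + τ_data·x̄)/(τ₀+τ_data), with τ₀=1/σ₀² and τ_data=n/σ².
Here τ₀ = 1/78.7 = 0.012706 and τ_data = 7/11.7 = 0.598291, so τ_n = 0.610997.
Rearranging for μ₀: μ₀ = (μ_n·τ_n − τ_data·x̄)/τ₀ = (3.4584·0.610997 − 0.598291·3.5) / 0.012706 = 0.019054/0.012706 ≈ 1.5.

μ₀ = 1.5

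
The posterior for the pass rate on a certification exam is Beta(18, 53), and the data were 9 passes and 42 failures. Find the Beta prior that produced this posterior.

Beta(9, 11)

A Beta(a, b) prior with s successes and f failures in binomial data gives a Beta(a+s, b+f) posterior.
So a = 18 − 9 = 9 and b = 53 − 42 = 11.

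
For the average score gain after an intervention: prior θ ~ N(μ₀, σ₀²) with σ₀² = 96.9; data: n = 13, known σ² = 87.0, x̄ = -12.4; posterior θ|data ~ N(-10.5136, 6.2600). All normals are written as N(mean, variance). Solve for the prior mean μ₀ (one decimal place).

With known observation variance, the Normal–Normal posterior has precision τ_n = τ₀ + n/σ² and mean μ_n = (τ₀μ₀ + (n/σ²)x̄)/τ_n.
Here τ₀ = 1/96.9 = 0.010320 and τ_data = 13/87.0 = 0.149425, so τ_n = 0.159745.
Rearranging for μ₀: μ₀ = (μ_n·τ_n − τ_data·x̄)/τ₀ = (-10.5136·0.159745 − 0.149425·-12.4) / 0.010320 = 0.173375/0.010320 ≈ 16.8.

μ₀ = 16.8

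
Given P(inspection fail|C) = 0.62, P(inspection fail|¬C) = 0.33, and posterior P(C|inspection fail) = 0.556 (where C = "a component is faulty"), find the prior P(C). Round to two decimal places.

P(C) = 0.40

In odds form, posterior odds = prior odds × likelihood ratio, so prior odds = posterior odds ÷ LR.
Posterior odds = 0.556/(1−0.556) = 1.2523. LR = 0.62/0.33 = 1.8788.
Prior odds = 1.2523/1.8788 = 0.6665, so P(C) = 0.6665/(1+0.6665) ≈ 0.40.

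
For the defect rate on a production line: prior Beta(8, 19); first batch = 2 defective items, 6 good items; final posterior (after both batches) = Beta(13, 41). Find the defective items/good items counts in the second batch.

3 defective items and 16 good items

Sequential conjugate updates are equivalent to a single update on the pooled data, so total successes = posterior α − prior α and total failures = posterior β − prior β.
Total across both batches: 13−8=5 defective items, 41−19=22 good items.
Subtract the first batch: 5−2=3 defective items and 22−6=16 good items.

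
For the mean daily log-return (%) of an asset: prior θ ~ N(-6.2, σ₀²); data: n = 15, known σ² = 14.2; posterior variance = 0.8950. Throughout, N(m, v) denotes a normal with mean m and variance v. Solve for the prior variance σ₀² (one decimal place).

σ₀² = 16.4

Posterior precision equals prior precision plus data precision: 1/σ_n² = 1/σ₀² + n/σ².
So 1/σ₀² = 1/0.8950 − 15/14.2 = 1.117318 − 1.056338 = 0.060980.
Hence σ₀² = 1/0.060980 ≈ 16.4.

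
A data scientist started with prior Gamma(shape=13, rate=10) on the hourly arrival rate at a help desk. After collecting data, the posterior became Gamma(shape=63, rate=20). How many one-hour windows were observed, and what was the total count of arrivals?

n = 10 one-hour windows with total 50 arrivals

Gamma–Poisson conjugacy: posterior shape = α + Σxᵢ, posterior rate = β + n.
Matching: Σxᵢ = 63 − 13 = 50 and n = 20 − 10 = 10.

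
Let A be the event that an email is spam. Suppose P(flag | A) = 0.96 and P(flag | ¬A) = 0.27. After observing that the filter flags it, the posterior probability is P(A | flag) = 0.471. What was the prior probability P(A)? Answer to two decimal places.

P(A) = 0.20

Bayes' rule in odds form gives O(A|E) = O(A)·[P(E|A)/P(E|¬A)], hence O(A) = O(A|E)/LR.
Posterior odds = 0.471/(1−0.471) = 0.8904. LR = 0.96/0.27 = 3.5556.
Prior odds = 0.8904/3.5556 = 0.2504, so P(A) = 0.2504/(1+0.2504) ≈ 0.20.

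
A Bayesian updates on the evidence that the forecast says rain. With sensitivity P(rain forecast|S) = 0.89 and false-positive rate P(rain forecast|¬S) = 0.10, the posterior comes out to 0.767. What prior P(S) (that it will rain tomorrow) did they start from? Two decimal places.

Bayes' rule in odds form gives O(S|E) = O(S)·[P(E|S)/P(E|¬S)], hence O(S) = O(S|E)/LR.
Posterior odds = 0.767/(1−0.767) = 3.2918. LR = 0.89/0.10 = 8.9000.
Prior odds = 3.2918/8.9000 = 0.3699, so P(S) = 0.3699/(1+0.3699) ≈ 0.27.

P(S) = 0.27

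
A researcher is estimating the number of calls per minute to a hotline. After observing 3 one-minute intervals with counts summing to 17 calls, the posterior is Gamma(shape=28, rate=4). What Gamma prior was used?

Gamma–Poisson conjugacy: posterior shape = α + Σxᵢ, posterior rate = β + n.
So α = 28 − 17 = 11 and β = 4 − 3 = 1.

Gamma(shape=11, rate=1)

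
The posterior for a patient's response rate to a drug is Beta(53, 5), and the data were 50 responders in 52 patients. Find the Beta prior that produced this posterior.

A Beta(α, β) prior with s successes and f failures in binomial data gives a Beta(α+s, β+f) posterior.
Subtract the data counts: 53−50=3, 5−2=3.

Beta(3, 3)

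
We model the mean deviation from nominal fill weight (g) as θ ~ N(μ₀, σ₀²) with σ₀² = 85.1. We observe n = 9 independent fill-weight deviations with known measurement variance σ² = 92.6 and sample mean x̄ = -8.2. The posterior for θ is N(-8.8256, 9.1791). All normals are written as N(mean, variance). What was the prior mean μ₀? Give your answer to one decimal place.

μ₀ = -14.0

With known observation variance, the Normal–Normal posterior has precision τ_n = τ₀ + n/σ² and mean μ_n = (τ₀μ₀ + (n/σ²)x̄)/τ_n.
Here τ₀ = 1/85.1 = 0.011751 and τ_data = 9/92.6 = 0.097192, so τ_n = 0.108943.
Rearranging for μ₀: μ₀ = (μ_n·τ_n − τ_data·x̄)/τ₀ = (-8.8256·0.108943 − 0.097192·-8.2) / 0.011751 = -0.164513/0.011751 ≈ -14.0.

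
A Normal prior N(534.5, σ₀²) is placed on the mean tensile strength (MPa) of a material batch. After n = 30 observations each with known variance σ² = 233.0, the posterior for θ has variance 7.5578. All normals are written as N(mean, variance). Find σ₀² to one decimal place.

σ₀² = 281.0

Posterior precision equals prior precision plus data precision: 1/σ_n² = 1/σ₀² + n/σ².
So 1/σ₀² = 1/7.5578 − 30/233.0 = 0.132314 − 0.128755 = 0.003559.
Hence σ₀² = 1/0.003559 ≈ 281.0.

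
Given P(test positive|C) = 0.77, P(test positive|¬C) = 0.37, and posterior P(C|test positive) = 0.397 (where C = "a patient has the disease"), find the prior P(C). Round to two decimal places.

P(C) = 0.24

Bayes' rule in odds form gives O(C|E) = O(C)·[P(E|C)/P(E|¬C)], hence O(C) = O(C|E)/LR.
Posterior odds = 0.397/(1−0.397) = 0.6584. LR = 0.77/0.37 = 2.0811.
Prior odds = 0.6584/2.0811 = 0.3164, so P(C) = 0.3164/(1+0.3164) ≈ 0.24.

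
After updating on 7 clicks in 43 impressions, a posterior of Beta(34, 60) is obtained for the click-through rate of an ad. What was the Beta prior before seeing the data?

Under Beta–binomial conjugacy the posterior parameters are (α+s, β+f).
So α = 34 − 7 = 27 and β = 60 − 36 = 24.

Beta(27, 24)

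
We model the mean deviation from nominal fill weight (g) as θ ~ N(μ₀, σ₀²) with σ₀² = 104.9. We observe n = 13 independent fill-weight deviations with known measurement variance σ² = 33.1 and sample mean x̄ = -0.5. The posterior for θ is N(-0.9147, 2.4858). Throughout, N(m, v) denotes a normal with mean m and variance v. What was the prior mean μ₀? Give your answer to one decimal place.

μ₀ = -18.0

With known observation variance, the Normal–Normal posterior has precision τ_n = τ₀ + n/σ² and mean μ_n = (τ₀μ₀ + (n/σ²)x̄)/τ_n.
Here τ₀ = 1/104.9 = 0.009533 and τ_data = 13/33.1 = 0.392749, so τ_n = 0.402282.
Rearranging for μ₀: μ₀ = (μ_n·τ_n − τ_data·x̄)/τ₀ = (-0.9147·0.402282 − 0.392749·-0.5) / 0.009533 = -0.171593/0.009533 ≈ -18.0.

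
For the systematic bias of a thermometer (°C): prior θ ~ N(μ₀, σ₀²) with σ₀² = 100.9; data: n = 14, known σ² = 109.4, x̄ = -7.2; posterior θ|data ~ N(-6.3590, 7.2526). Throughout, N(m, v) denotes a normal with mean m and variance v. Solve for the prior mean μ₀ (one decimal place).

μ₀ = 4.5

With known observation variance, the Normal–Normal posterior has precision τ_n = τ₀ + n/σ² and mean μ_n = (τ₀μ₀ + (n/σ²)x̄)/τ_n.
Here τ₀ = 1/100.9 = 0.009911 and τ_data = 14/109.4 = 0.127971, so τ_n = 0.137882.
Rearranging for μ₀: μ₀ = (μ_n·τ_n − τ_data·x̄)/τ₀ = (-6.3590·0.137882 − 0.127971·-7.2) / 0.009911 = 0.044600/0.009911 ≈ 4.5.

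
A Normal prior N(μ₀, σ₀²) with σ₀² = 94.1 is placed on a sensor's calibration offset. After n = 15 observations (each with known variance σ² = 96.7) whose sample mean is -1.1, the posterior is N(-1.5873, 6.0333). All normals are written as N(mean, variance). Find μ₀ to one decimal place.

μ₀ = -8.7

The posterior mean is a precision-weighted average: μ_n = (τ₀μ₀ + τ_data·x̄)/(τ₀+τ_data), with τ₀=1/σ₀² and τ_data=n/σ².
Here τ₀ = 1/94.1 = 0.010627 and τ_data = 15/96.7 = 0.155119, so τ_n = 0.165746.
Rearranging for μ₀: μ₀ = (μ_n·τ_n − τ_data·x̄)/τ₀ = (-1.5873·0.165746 − 0.155119·-1.1) / 0.010627 = -0.092458/0.010627 ≈ -8.7.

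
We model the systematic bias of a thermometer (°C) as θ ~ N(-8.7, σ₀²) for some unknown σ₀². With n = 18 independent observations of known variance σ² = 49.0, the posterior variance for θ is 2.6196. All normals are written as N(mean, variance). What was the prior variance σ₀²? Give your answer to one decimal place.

For the Normal–Normal model with known σ², precisions add: τ_n = τ₀ + n/σ².
So 1/σ₀² = 1/2.6196 − 18/49.0 = 0.381738 − 0.367347 = 0.014391.
Hence σ₀² = 1/0.014391 ≈ 69.5.

σ₀² = 69.5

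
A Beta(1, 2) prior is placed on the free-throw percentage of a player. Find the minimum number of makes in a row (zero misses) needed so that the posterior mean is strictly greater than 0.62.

After k makes and 0 misses the posterior is Beta(1+k, 2), with mean (1+k)/(1+2+k).
Set (1+k)/(3+k) > 0.62 and solve: k > (0.62·3 − 1)/(1 − 0.62) = 2.263.
The smallest integer exceeding 2.263 is 3.

k = 3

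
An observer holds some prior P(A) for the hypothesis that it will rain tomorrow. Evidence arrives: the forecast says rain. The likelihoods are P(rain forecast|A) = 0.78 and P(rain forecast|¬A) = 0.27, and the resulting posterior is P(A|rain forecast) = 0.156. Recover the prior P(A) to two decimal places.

P(A) = 0.06

In odds form, posterior odds = prior odds × likelihood ratio, so prior odds = posterior odds ÷ LR.
Posterior odds = 0.156/(1−0.156) = 0.1848. LR = 0.78/0.27 = 2.8889.
Prior odds = 0.1848/2.8889 = 0.0640, so P(A) = 0.0640/(1+0.0640) ≈ 0.06.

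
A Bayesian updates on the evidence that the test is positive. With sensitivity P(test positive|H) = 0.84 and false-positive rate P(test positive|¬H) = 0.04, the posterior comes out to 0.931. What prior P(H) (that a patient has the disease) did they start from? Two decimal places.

Bayes' rule in odds form gives O(H|E) = O(H)·[P(E|H)/P(E|¬H)], hence O(H) = O(H|E)/LR.
Posterior odds = 0.931/(1−0.931) = 13.4928. LR = 0.84/0.04 = 21.0000.
Prior odds = 13.4928/21.0000 = 0.6425, so P(H) = 0.6425/(1+0.6425) ≈ 0.39.

P(H) = 0.39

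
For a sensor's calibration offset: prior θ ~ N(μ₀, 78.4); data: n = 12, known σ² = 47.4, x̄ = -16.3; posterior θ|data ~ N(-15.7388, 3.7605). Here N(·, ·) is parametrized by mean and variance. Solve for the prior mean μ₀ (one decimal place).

With known observation variance, the Normal–Normal posterior has precision τ_n = τ₀ + n/σ² and mean μ_n = (τ₀μ₀ + (n/σ²)x̄)/τ_n.
Here τ₀ = 1/78.4 = 0.012755 and τ_data = 12/47.4 = 0.253165, so τ_n = 0.265920.
Rearranging for μ₀: μ₀ = (μ_n·τ_n − τ_data·x̄)/τ₀ = (-15.7388·0.265920 − 0.253165·-16.3) / 0.012755 = -0.058672/0.012755 ≈ -4.6.

μ₀ = -4.6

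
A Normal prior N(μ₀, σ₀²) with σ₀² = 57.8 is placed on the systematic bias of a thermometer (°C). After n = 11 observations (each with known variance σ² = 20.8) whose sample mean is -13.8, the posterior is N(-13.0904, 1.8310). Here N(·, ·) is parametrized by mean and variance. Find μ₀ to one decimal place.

μ₀ = 8.6

With known observation variance, the Normal–Normal posterior has precision τ_n = τ₀ + n/σ² and mean μ_n = (τ₀μ₀ + (n/σ²)x̄)/τ_n.
Here τ₀ = 1/57.8 = 0.017301 and τ_data = 11/20.8 = 0.528846, so τ_n = 0.546147.
Rearranging for μ₀: μ₀ = (μ_n·τ_n − τ_data·x̄)/τ₀ = (-13.0904·0.546147 − 0.528846·-13.8) / 0.017301 = 0.148792/0.017301 ≈ 8.6.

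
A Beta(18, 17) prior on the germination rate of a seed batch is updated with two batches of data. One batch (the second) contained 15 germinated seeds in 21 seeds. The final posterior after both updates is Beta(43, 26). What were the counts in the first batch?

10 germinated seeds and 3 non-germinating seeds

Sequential conjugate updates are equivalent to a single update on the pooled data, so total successes = posterior α − prior α and total failures = posterior β − prior β.
Total across both batches: 43−18=25 germinated seeds, 26−17=9 non-germinating seeds.
Subtract the second batch: 25−15=10 germinated seeds and 9−6=3 non-germinating seeds.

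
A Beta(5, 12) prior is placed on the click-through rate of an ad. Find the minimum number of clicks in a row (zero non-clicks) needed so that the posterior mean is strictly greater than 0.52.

k = 9

After k clicks and 0 non-clicks the posterior is Beta(5+k, 12), with mean (5+k)/(5+12+k).
Set (5+k)/(17+k) > 0.52 and solve: k > (0.52·17 − 5)/(1 − 0.52) = 8.000.
The smallest integer exceeding 8.000 is 9, and checking k=9: (14)/(26) = 0.5385 > 0.52.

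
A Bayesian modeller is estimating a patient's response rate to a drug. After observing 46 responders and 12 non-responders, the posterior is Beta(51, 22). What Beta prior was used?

A Beta(α, β) prior with s successes and f failures in binomial data gives a Beta(α+s, β+f) posterior.
So α = 51 − 46 = 5 and β = 22 − 12 = 10.

Beta(5, 10)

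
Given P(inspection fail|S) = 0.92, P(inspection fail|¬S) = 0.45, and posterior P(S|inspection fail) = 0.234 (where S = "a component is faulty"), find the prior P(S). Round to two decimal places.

P(S) = 0.13

Bayes' rule in odds form gives O(S|E) = O(S)·[P(E|S)/P(E|¬S)], hence O(S) = O(S|E)/LR.
Posterior odds = 0.234/(1−0.234) = 0.3055. LR = 0.92/0.45 = 2.0444.
Prior odds = 0.3055/2.0444 = 0.1494, so P(S) = 0.1494/(1+0.1494) ≈ 0.13.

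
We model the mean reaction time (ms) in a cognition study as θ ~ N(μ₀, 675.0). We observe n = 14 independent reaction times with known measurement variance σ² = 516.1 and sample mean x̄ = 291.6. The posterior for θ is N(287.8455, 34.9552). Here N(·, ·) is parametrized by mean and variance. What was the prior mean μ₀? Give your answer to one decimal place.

The posterior mean is a precision-weighted average: μ_n = (τ₀μ₀ + τ_data·x̄)/(τ₀+τ_data), with τ₀=1/σ₀² and τ_data=n/σ².
Here τ₀ = 1/675.0 = 0.001481 and τ_data = 14/516.1 = 0.027127, so τ_n = 0.028608.
Rearranging for μ₀: μ₀ = (μ_n·τ_n − τ_data·x̄)/τ₀ = (287.8455·0.028608 − 0.027127·291.6) / 0.001481 = 0.324451/0.001481 ≈ 219.1.

μ₀ = 219.1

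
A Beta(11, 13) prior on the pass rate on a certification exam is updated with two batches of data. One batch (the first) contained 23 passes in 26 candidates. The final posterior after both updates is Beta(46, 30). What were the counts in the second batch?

12 passes and 14 failures

Sequential conjugate updates are equivalent to a single update on the pooled data, so total successes = posterior α − prior α and total failures = posterior β − prior β.
Total across both batches: 46−11=35 passes, 30−13=17 failures.
Subtract the first batch: 35−23=12 passes and 17−3=14 failures.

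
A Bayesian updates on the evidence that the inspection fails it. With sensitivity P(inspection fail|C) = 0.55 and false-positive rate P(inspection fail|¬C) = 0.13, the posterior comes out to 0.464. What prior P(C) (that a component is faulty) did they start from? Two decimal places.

In odds form, posterior odds = prior odds × likelihood ratio, so prior odds = posterior odds ÷ LR.
Posterior odds = 0.464/(1−0.464) = 0.8657. LR = 0.55/0.13 = 4.2308.
Prior odds = 0.8657/4.2308 = 0.2046, so P(C) = 0.2046/(1+0.2046) ≈ 0.17.

P(C) = 0.17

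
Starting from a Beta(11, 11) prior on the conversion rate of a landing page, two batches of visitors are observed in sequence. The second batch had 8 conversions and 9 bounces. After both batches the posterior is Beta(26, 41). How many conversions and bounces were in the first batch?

7 conversions and 21 bounces

Sequential conjugate updates are equivalent to a single update on the pooled data, so total successes = posterior α − prior α and total failures = posterior β − prior β.
Total across both batches: 26−11=15 conversions, 41−11=30 bounces.
Subtract the second batch: 15−8=7 conversions and 30−9=21 bounces.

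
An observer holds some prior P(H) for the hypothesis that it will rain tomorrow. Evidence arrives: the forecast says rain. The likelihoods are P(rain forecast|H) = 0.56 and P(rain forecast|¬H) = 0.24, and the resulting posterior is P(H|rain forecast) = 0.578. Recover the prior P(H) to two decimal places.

Bayes' rule in odds form gives O(H|E) = O(H)·[P(E|H)/P(E|¬H)], hence O(H) = O(H|E)/LR.
Posterior odds = 0.578/(1−0.578) = 1.3697. LR = 0.56/0.24 = 2.3333.
Prior odds = 1.3697/2.3333 = 0.5870, so P(H) = 0.5870/(1+0.5870) ≈ 0.37.

P(H) = 0.37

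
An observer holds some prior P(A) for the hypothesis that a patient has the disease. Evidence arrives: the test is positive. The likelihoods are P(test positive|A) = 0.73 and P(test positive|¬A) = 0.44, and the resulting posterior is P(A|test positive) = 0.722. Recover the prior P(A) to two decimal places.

In odds form, posterior odds = prior odds × likelihood ratio, so prior odds = posterior odds ÷ LR.
Posterior odds = 0.722/(1−0.722) = 2.5971. LR = 0.73/0.44 = 1.6591.
Prior odds = 2.5971/1.6591 = 1.5654, so P(A) = 1.5654/(1+1.5654) ≈ 0.61.

P(A) = 0.61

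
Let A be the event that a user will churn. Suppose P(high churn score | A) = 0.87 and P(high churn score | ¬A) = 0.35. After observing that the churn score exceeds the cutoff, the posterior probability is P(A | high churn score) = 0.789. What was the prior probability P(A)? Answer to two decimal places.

P(A) = 0.60

In odds form, posterior odds = prior odds × likelihood ratio, so prior odds = posterior odds ÷ LR.
Posterior odds = 0.789/(1−0.789) = 3.7393. LR = 0.87/0.35 = 2.4857.
Prior odds = 3.7393/2.4857 = 1.5043, so P(A) = 1.5043/(1+1.5043) ≈ 0.60.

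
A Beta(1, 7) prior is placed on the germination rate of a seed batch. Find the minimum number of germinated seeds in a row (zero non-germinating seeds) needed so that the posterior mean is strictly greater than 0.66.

After k germinated seeds and 0 non-germinating seeds the posterior is Beta(1+k, 7), with mean (1+k)/(1+7+k).
Set (1+k)/(8+k) > 0.66 and solve: k > (0.66·8 − 1)/(1 − 0.66) = 12.588.
The smallest integer exceeding 12.588 is 13.

k = 13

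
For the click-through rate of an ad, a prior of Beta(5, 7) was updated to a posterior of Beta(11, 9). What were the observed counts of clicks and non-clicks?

6 clicks and 2 non-clicks

Under Beta–binomial conjugacy the posterior parameters are (α+s, β+f).
So s = 11 − 5 = 6 and f = 9 − 7 = 2.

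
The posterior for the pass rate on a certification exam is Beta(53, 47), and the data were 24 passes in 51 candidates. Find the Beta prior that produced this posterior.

Beta is conjugate to the binomial likelihood: posterior = Beta(a+s, b+f).
So a = 53 − 24 = 29 and b = 47 − 27 = 20.

Beta(29, 20)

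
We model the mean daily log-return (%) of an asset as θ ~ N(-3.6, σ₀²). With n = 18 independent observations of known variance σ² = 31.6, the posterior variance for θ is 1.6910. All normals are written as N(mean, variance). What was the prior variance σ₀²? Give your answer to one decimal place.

For the Normal–Normal model with known σ², precisions add: τ_n = τ₀ + n/σ².
So 1/σ₀² = 1/1.6910 − 18/31.6 = 0.591366 − 0.569620 = 0.021746.
Hence σ₀² = 1/0.021746 ≈ 46.0.

σ₀² = 46.0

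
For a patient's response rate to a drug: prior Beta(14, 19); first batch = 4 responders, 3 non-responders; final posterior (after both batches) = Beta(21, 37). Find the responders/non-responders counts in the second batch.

Because Beta–binomial updating is additive in the counts, the combined data contributed (α_post−α_prior, β_post−β_prior) successes and failures.
Total across both batches: 21−14=7 responders, 37−19=18 non-responders.
Subtract the first batch: 7−4=3 responders and 18−3=15 non-responders.

3 responders and 15 non-responders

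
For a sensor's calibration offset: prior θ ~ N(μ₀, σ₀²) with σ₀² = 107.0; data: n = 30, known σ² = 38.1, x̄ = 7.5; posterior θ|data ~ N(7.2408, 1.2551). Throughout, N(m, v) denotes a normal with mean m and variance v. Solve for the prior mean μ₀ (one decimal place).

With known observation variance, the Normal–Normal posterior has precision τ_n = τ₀ + n/σ² and mean μ_n = (τ₀μ₀ + (n/σ²)x̄)/τ_n.
Here τ₀ = 1/107.0 = 0.009346 and τ_data = 30/38.1 = 0.787402, so τ_n = 0.796748.
Rearranging for μ₀: μ₀ = (μ_n·τ_n − τ_data·x̄)/τ₀ = (7.2408·0.796748 − 0.787402·7.5) / 0.009346 = -0.136422/0.009346 ≈ -14.6.

μ₀ = -14.6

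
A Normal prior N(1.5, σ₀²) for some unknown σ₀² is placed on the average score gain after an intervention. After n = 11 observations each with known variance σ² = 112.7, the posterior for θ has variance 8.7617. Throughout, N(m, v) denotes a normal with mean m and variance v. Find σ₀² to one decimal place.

σ₀² = 60.5

Posterior precision equals prior precision plus data precision: 1/σ_n² = 1/σ₀² + n/σ².
So 1/σ₀² = 1/8.7617 − 11/112.7 = 0.114133 − 0.097604 = 0.016529.
Hence σ₀² = 1/0.016529 ≈ 60.5.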